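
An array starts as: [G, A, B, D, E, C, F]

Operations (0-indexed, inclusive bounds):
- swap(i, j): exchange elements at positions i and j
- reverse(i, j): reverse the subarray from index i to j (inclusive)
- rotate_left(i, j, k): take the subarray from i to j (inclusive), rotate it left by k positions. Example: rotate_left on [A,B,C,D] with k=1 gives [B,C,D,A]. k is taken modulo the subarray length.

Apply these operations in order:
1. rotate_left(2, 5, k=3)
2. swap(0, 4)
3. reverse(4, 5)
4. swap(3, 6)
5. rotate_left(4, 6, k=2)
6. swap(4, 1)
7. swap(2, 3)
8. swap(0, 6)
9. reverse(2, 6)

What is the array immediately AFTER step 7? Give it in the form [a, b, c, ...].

Answer: [D, B, F, C, A, E, G]

Derivation:
After 1 (rotate_left(2, 5, k=3)): [G, A, C, B, D, E, F]
After 2 (swap(0, 4)): [D, A, C, B, G, E, F]
After 3 (reverse(4, 5)): [D, A, C, B, E, G, F]
After 4 (swap(3, 6)): [D, A, C, F, E, G, B]
After 5 (rotate_left(4, 6, k=2)): [D, A, C, F, B, E, G]
After 6 (swap(4, 1)): [D, B, C, F, A, E, G]
After 7 (swap(2, 3)): [D, B, F, C, A, E, G]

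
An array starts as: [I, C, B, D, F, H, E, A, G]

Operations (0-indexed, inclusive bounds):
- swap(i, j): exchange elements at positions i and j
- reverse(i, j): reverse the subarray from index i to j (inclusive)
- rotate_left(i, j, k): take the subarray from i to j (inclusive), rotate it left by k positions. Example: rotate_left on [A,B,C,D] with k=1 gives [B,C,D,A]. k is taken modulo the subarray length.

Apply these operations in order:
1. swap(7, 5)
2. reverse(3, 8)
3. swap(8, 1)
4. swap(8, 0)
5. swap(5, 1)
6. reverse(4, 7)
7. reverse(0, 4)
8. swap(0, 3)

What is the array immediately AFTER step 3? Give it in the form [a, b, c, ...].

Answer: [I, D, B, G, H, E, A, F, C]

Derivation:
After 1 (swap(7, 5)): [I, C, B, D, F, A, E, H, G]
After 2 (reverse(3, 8)): [I, C, B, G, H, E, A, F, D]
After 3 (swap(8, 1)): [I, D, B, G, H, E, A, F, C]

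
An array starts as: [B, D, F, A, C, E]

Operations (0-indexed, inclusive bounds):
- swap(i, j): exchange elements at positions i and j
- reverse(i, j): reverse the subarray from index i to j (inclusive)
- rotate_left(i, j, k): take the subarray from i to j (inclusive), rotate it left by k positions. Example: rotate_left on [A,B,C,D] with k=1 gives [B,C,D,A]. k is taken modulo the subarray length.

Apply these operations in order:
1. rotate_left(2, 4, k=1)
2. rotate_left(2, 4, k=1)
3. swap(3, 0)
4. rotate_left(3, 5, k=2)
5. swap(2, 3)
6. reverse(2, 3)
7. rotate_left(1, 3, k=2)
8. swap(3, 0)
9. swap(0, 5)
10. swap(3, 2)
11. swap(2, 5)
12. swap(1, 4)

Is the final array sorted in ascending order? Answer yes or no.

Answer: yes

Derivation:
After 1 (rotate_left(2, 4, k=1)): [B, D, A, C, F, E]
After 2 (rotate_left(2, 4, k=1)): [B, D, C, F, A, E]
After 3 (swap(3, 0)): [F, D, C, B, A, E]
After 4 (rotate_left(3, 5, k=2)): [F, D, C, E, B, A]
After 5 (swap(2, 3)): [F, D, E, C, B, A]
After 6 (reverse(2, 3)): [F, D, C, E, B, A]
After 7 (rotate_left(1, 3, k=2)): [F, E, D, C, B, A]
After 8 (swap(3, 0)): [C, E, D, F, B, A]
After 9 (swap(0, 5)): [A, E, D, F, B, C]
After 10 (swap(3, 2)): [A, E, F, D, B, C]
After 11 (swap(2, 5)): [A, E, C, D, B, F]
After 12 (swap(1, 4)): [A, B, C, D, E, F]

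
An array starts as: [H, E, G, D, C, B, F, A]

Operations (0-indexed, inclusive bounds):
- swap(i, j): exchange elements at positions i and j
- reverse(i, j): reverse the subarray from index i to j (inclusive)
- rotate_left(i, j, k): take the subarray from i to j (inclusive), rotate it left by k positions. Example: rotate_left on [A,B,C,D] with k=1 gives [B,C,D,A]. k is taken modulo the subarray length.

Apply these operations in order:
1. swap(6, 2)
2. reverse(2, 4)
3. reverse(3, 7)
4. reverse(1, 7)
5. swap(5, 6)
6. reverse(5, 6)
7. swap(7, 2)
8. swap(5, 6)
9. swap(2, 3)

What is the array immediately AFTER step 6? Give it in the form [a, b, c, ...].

After 1 (swap(6, 2)): [H, E, F, D, C, B, G, A]
After 2 (reverse(2, 4)): [H, E, C, D, F, B, G, A]
After 3 (reverse(3, 7)): [H, E, C, A, G, B, F, D]
After 4 (reverse(1, 7)): [H, D, F, B, G, A, C, E]
After 5 (swap(5, 6)): [H, D, F, B, G, C, A, E]
After 6 (reverse(5, 6)): [H, D, F, B, G, A, C, E]

Answer: [H, D, F, B, G, A, C, E]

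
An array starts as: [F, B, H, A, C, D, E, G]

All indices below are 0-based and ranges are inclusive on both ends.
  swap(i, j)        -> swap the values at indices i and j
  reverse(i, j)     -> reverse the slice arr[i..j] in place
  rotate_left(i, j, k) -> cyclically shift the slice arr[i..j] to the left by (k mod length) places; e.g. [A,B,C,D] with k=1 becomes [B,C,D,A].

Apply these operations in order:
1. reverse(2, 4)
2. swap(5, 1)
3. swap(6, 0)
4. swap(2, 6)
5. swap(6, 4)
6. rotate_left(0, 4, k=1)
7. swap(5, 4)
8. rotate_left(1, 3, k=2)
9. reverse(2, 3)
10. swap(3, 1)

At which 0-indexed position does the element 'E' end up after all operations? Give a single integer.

Answer: 5

Derivation:
After 1 (reverse(2, 4)): [F, B, C, A, H, D, E, G]
After 2 (swap(5, 1)): [F, D, C, A, H, B, E, G]
After 3 (swap(6, 0)): [E, D, C, A, H, B, F, G]
After 4 (swap(2, 6)): [E, D, F, A, H, B, C, G]
After 5 (swap(6, 4)): [E, D, F, A, C, B, H, G]
After 6 (rotate_left(0, 4, k=1)): [D, F, A, C, E, B, H, G]
After 7 (swap(5, 4)): [D, F, A, C, B, E, H, G]
After 8 (rotate_left(1, 3, k=2)): [D, C, F, A, B, E, H, G]
After 9 (reverse(2, 3)): [D, C, A, F, B, E, H, G]
After 10 (swap(3, 1)): [D, F, A, C, B, E, H, G]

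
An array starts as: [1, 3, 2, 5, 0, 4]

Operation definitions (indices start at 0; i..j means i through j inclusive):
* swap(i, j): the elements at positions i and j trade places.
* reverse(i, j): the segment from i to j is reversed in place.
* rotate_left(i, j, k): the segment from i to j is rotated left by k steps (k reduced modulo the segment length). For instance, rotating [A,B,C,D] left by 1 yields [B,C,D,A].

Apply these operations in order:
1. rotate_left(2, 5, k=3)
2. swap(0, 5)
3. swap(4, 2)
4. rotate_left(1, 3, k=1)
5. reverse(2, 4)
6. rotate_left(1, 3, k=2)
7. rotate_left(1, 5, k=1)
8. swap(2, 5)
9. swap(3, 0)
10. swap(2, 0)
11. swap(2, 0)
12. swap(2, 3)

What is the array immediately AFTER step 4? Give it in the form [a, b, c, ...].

Answer: [0, 5, 2, 3, 4, 1]

Derivation:
After 1 (rotate_left(2, 5, k=3)): [1, 3, 4, 2, 5, 0]
After 2 (swap(0, 5)): [0, 3, 4, 2, 5, 1]
After 3 (swap(4, 2)): [0, 3, 5, 2, 4, 1]
After 4 (rotate_left(1, 3, k=1)): [0, 5, 2, 3, 4, 1]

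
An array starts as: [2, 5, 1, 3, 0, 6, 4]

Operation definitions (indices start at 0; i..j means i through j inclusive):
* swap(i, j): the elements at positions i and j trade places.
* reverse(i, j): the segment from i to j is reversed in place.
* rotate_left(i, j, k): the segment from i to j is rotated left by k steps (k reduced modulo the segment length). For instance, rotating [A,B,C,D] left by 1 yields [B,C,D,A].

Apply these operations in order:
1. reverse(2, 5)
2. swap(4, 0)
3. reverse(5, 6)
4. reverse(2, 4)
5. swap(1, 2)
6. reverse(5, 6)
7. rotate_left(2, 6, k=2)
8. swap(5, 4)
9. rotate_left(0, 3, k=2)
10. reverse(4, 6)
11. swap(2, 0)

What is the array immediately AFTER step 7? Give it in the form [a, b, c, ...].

After 1 (reverse(2, 5)): [2, 5, 6, 0, 3, 1, 4]
After 2 (swap(4, 0)): [3, 5, 6, 0, 2, 1, 4]
After 3 (reverse(5, 6)): [3, 5, 6, 0, 2, 4, 1]
After 4 (reverse(2, 4)): [3, 5, 2, 0, 6, 4, 1]
After 5 (swap(1, 2)): [3, 2, 5, 0, 6, 4, 1]
After 6 (reverse(5, 6)): [3, 2, 5, 0, 6, 1, 4]
After 7 (rotate_left(2, 6, k=2)): [3, 2, 6, 1, 4, 5, 0]

Answer: [3, 2, 6, 1, 4, 5, 0]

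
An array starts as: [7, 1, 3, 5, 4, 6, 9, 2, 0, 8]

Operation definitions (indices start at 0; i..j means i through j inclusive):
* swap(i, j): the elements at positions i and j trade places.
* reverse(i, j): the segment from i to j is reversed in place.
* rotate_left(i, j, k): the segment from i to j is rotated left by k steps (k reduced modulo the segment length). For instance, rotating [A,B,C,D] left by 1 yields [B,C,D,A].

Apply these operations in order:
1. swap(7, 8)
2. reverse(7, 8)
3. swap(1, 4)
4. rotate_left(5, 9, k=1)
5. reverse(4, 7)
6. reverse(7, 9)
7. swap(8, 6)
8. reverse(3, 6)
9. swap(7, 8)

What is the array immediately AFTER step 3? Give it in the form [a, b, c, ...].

Answer: [7, 4, 3, 5, 1, 6, 9, 2, 0, 8]

Derivation:
After 1 (swap(7, 8)): [7, 1, 3, 5, 4, 6, 9, 0, 2, 8]
After 2 (reverse(7, 8)): [7, 1, 3, 5, 4, 6, 9, 2, 0, 8]
After 3 (swap(1, 4)): [7, 4, 3, 5, 1, 6, 9, 2, 0, 8]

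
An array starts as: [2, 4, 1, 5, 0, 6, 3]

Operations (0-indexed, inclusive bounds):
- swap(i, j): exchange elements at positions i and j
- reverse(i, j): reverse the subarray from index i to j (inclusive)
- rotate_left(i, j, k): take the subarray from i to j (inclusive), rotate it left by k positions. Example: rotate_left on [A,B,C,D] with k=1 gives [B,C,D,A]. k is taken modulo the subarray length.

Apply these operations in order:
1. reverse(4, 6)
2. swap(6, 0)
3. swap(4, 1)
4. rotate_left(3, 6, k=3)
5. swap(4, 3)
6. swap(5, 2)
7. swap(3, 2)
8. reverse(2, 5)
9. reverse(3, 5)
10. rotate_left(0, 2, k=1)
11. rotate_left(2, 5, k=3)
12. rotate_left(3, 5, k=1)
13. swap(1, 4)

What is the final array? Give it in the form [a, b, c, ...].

After 1 (reverse(4, 6)): [2, 4, 1, 5, 3, 6, 0]
After 2 (swap(6, 0)): [0, 4, 1, 5, 3, 6, 2]
After 3 (swap(4, 1)): [0, 3, 1, 5, 4, 6, 2]
After 4 (rotate_left(3, 6, k=3)): [0, 3, 1, 2, 5, 4, 6]
After 5 (swap(4, 3)): [0, 3, 1, 5, 2, 4, 6]
After 6 (swap(5, 2)): [0, 3, 4, 5, 2, 1, 6]
After 7 (swap(3, 2)): [0, 3, 5, 4, 2, 1, 6]
After 8 (reverse(2, 5)): [0, 3, 1, 2, 4, 5, 6]
After 9 (reverse(3, 5)): [0, 3, 1, 5, 4, 2, 6]
After 10 (rotate_left(0, 2, k=1)): [3, 1, 0, 5, 4, 2, 6]
After 11 (rotate_left(2, 5, k=3)): [3, 1, 2, 0, 5, 4, 6]
After 12 (rotate_left(3, 5, k=1)): [3, 1, 2, 5, 4, 0, 6]
After 13 (swap(1, 4)): [3, 4, 2, 5, 1, 0, 6]

Answer: [3, 4, 2, 5, 1, 0, 6]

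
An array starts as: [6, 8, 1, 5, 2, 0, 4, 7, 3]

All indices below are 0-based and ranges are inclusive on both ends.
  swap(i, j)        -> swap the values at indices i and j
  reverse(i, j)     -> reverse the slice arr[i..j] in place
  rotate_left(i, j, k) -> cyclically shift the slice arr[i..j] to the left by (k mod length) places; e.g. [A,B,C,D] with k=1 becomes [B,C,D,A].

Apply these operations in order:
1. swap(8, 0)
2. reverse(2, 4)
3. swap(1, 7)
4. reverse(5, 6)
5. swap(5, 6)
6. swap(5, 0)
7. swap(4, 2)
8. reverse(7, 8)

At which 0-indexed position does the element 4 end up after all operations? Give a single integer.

Answer: 6

Derivation:
After 1 (swap(8, 0)): [3, 8, 1, 5, 2, 0, 4, 7, 6]
After 2 (reverse(2, 4)): [3, 8, 2, 5, 1, 0, 4, 7, 6]
After 3 (swap(1, 7)): [3, 7, 2, 5, 1, 0, 4, 8, 6]
After 4 (reverse(5, 6)): [3, 7, 2, 5, 1, 4, 0, 8, 6]
After 5 (swap(5, 6)): [3, 7, 2, 5, 1, 0, 4, 8, 6]
After 6 (swap(5, 0)): [0, 7, 2, 5, 1, 3, 4, 8, 6]
After 7 (swap(4, 2)): [0, 7, 1, 5, 2, 3, 4, 8, 6]
After 8 (reverse(7, 8)): [0, 7, 1, 5, 2, 3, 4, 6, 8]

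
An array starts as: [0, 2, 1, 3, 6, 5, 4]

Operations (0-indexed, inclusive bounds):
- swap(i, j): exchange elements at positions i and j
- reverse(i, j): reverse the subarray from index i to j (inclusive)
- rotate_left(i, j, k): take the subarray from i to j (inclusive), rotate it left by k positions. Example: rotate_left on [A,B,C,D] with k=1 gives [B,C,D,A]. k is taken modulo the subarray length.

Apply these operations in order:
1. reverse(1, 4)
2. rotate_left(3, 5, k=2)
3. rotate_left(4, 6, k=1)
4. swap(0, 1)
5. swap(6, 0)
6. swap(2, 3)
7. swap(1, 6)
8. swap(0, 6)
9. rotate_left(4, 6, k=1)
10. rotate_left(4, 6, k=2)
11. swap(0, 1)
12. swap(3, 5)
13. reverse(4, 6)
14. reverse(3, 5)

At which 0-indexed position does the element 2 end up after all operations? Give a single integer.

Answer: 6

Derivation:
After 1 (reverse(1, 4)): [0, 6, 3, 1, 2, 5, 4]
After 2 (rotate_left(3, 5, k=2)): [0, 6, 3, 5, 1, 2, 4]
After 3 (rotate_left(4, 6, k=1)): [0, 6, 3, 5, 2, 4, 1]
After 4 (swap(0, 1)): [6, 0, 3, 5, 2, 4, 1]
After 5 (swap(6, 0)): [1, 0, 3, 5, 2, 4, 6]
After 6 (swap(2, 3)): [1, 0, 5, 3, 2, 4, 6]
After 7 (swap(1, 6)): [1, 6, 5, 3, 2, 4, 0]
After 8 (swap(0, 6)): [0, 6, 5, 3, 2, 4, 1]
After 9 (rotate_left(4, 6, k=1)): [0, 6, 5, 3, 4, 1, 2]
After 10 (rotate_left(4, 6, k=2)): [0, 6, 5, 3, 2, 4, 1]
After 11 (swap(0, 1)): [6, 0, 5, 3, 2, 4, 1]
After 12 (swap(3, 5)): [6, 0, 5, 4, 2, 3, 1]
After 13 (reverse(4, 6)): [6, 0, 5, 4, 1, 3, 2]
After 14 (reverse(3, 5)): [6, 0, 5, 3, 1, 4, 2]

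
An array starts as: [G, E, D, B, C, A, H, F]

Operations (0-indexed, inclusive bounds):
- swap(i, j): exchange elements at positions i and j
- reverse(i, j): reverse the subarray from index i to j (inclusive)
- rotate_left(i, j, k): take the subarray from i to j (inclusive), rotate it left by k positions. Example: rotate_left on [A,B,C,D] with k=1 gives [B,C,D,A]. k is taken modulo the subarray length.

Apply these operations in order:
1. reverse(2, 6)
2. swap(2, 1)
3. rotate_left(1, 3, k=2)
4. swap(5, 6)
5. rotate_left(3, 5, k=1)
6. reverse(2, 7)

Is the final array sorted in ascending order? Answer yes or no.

After 1 (reverse(2, 6)): [G, E, H, A, C, B, D, F]
After 2 (swap(2, 1)): [G, H, E, A, C, B, D, F]
After 3 (rotate_left(1, 3, k=2)): [G, A, H, E, C, B, D, F]
After 4 (swap(5, 6)): [G, A, H, E, C, D, B, F]
After 5 (rotate_left(3, 5, k=1)): [G, A, H, C, D, E, B, F]
After 6 (reverse(2, 7)): [G, A, F, B, E, D, C, H]

Answer: no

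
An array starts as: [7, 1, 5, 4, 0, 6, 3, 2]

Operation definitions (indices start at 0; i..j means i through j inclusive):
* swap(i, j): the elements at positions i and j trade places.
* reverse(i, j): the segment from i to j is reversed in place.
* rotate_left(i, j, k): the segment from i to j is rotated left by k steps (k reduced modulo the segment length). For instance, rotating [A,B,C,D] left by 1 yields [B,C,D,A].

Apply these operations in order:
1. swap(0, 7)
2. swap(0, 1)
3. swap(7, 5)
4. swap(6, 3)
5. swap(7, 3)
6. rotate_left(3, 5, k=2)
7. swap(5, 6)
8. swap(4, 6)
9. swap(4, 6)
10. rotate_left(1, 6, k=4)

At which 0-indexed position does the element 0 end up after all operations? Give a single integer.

Answer: 2

Derivation:
After 1 (swap(0, 7)): [2, 1, 5, 4, 0, 6, 3, 7]
After 2 (swap(0, 1)): [1, 2, 5, 4, 0, 6, 3, 7]
After 3 (swap(7, 5)): [1, 2, 5, 4, 0, 7, 3, 6]
After 4 (swap(6, 3)): [1, 2, 5, 3, 0, 7, 4, 6]
After 5 (swap(7, 3)): [1, 2, 5, 6, 0, 7, 4, 3]
After 6 (rotate_left(3, 5, k=2)): [1, 2, 5, 7, 6, 0, 4, 3]
After 7 (swap(5, 6)): [1, 2, 5, 7, 6, 4, 0, 3]
After 8 (swap(4, 6)): [1, 2, 5, 7, 0, 4, 6, 3]
After 9 (swap(4, 6)): [1, 2, 5, 7, 6, 4, 0, 3]
After 10 (rotate_left(1, 6, k=4)): [1, 4, 0, 2, 5, 7, 6, 3]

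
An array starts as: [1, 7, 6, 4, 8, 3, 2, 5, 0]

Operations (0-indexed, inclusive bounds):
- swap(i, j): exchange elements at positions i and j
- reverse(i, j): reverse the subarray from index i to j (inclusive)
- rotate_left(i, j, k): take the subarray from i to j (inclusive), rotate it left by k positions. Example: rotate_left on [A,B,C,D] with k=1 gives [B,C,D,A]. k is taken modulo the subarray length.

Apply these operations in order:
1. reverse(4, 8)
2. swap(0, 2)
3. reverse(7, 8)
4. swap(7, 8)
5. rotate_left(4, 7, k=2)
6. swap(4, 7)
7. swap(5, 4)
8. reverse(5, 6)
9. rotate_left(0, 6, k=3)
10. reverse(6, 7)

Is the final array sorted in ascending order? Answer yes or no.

After 1 (reverse(4, 8)): [1, 7, 6, 4, 0, 5, 2, 3, 8]
After 2 (swap(0, 2)): [6, 7, 1, 4, 0, 5, 2, 3, 8]
After 3 (reverse(7, 8)): [6, 7, 1, 4, 0, 5, 2, 8, 3]
After 4 (swap(7, 8)): [6, 7, 1, 4, 0, 5, 2, 3, 8]
After 5 (rotate_left(4, 7, k=2)): [6, 7, 1, 4, 2, 3, 0, 5, 8]
After 6 (swap(4, 7)): [6, 7, 1, 4, 5, 3, 0, 2, 8]
After 7 (swap(5, 4)): [6, 7, 1, 4, 3, 5, 0, 2, 8]
After 8 (reverse(5, 6)): [6, 7, 1, 4, 3, 0, 5, 2, 8]
After 9 (rotate_left(0, 6, k=3)): [4, 3, 0, 5, 6, 7, 1, 2, 8]
After 10 (reverse(6, 7)): [4, 3, 0, 5, 6, 7, 2, 1, 8]

Answer: no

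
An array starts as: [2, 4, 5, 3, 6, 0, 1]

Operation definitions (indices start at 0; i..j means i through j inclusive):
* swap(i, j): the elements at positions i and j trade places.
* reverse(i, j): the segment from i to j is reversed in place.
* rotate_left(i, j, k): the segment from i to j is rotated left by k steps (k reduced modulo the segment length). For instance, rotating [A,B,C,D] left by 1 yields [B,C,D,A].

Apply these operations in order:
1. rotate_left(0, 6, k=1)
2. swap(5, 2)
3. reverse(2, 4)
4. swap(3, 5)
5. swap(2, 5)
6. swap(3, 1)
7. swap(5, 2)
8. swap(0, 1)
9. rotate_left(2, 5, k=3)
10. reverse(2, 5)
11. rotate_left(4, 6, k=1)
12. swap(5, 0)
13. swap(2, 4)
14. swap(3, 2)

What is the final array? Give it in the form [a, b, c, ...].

After 1 (rotate_left(0, 6, k=1)): [4, 5, 3, 6, 0, 1, 2]
After 2 (swap(5, 2)): [4, 5, 1, 6, 0, 3, 2]
After 3 (reverse(2, 4)): [4, 5, 0, 6, 1, 3, 2]
After 4 (swap(3, 5)): [4, 5, 0, 3, 1, 6, 2]
After 5 (swap(2, 5)): [4, 5, 6, 3, 1, 0, 2]
After 6 (swap(3, 1)): [4, 3, 6, 5, 1, 0, 2]
After 7 (swap(5, 2)): [4, 3, 0, 5, 1, 6, 2]
After 8 (swap(0, 1)): [3, 4, 0, 5, 1, 6, 2]
After 9 (rotate_left(2, 5, k=3)): [3, 4, 6, 0, 5, 1, 2]
After 10 (reverse(2, 5)): [3, 4, 1, 5, 0, 6, 2]
After 11 (rotate_left(4, 6, k=1)): [3, 4, 1, 5, 6, 2, 0]
After 12 (swap(5, 0)): [2, 4, 1, 5, 6, 3, 0]
After 13 (swap(2, 4)): [2, 4, 6, 5, 1, 3, 0]
After 14 (swap(3, 2)): [2, 4, 5, 6, 1, 3, 0]

Answer: [2, 4, 5, 6, 1, 3, 0]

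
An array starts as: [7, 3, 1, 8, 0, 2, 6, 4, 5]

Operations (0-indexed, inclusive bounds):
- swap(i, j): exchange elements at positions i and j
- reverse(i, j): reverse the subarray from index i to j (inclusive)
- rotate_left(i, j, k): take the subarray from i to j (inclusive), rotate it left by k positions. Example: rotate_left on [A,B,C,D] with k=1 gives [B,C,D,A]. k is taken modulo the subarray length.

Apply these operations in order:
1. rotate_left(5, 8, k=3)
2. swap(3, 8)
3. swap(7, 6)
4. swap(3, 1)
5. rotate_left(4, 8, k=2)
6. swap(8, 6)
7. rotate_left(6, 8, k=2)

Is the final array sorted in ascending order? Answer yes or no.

After 1 (rotate_left(5, 8, k=3)): [7, 3, 1, 8, 0, 5, 2, 6, 4]
After 2 (swap(3, 8)): [7, 3, 1, 4, 0, 5, 2, 6, 8]
After 3 (swap(7, 6)): [7, 3, 1, 4, 0, 5, 6, 2, 8]
After 4 (swap(3, 1)): [7, 4, 1, 3, 0, 5, 6, 2, 8]
After 5 (rotate_left(4, 8, k=2)): [7, 4, 1, 3, 6, 2, 8, 0, 5]
After 6 (swap(8, 6)): [7, 4, 1, 3, 6, 2, 5, 0, 8]
After 7 (rotate_left(6, 8, k=2)): [7, 4, 1, 3, 6, 2, 8, 5, 0]

Answer: no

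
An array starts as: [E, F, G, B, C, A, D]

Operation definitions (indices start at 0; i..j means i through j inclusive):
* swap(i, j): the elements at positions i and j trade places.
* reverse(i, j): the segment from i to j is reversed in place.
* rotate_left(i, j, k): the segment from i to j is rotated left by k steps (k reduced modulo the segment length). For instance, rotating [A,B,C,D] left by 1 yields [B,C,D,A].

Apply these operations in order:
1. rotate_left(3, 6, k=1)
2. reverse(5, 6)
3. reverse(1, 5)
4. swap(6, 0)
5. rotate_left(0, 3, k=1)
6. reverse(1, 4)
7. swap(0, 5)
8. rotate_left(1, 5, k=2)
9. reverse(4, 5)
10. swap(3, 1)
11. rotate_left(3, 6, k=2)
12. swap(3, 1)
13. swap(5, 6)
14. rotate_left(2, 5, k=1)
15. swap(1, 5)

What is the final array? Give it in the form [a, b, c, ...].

Answer: [F, A, B, E, D, G, C]

Derivation:
After 1 (rotate_left(3, 6, k=1)): [E, F, G, C, A, D, B]
After 2 (reverse(5, 6)): [E, F, G, C, A, B, D]
After 3 (reverse(1, 5)): [E, B, A, C, G, F, D]
After 4 (swap(6, 0)): [D, B, A, C, G, F, E]
After 5 (rotate_left(0, 3, k=1)): [B, A, C, D, G, F, E]
After 6 (reverse(1, 4)): [B, G, D, C, A, F, E]
After 7 (swap(0, 5)): [F, G, D, C, A, B, E]
After 8 (rotate_left(1, 5, k=2)): [F, C, A, B, G, D, E]
After 9 (reverse(4, 5)): [F, C, A, B, D, G, E]
After 10 (swap(3, 1)): [F, B, A, C, D, G, E]
After 11 (rotate_left(3, 6, k=2)): [F, B, A, G, E, C, D]
After 12 (swap(3, 1)): [F, G, A, B, E, C, D]
After 13 (swap(5, 6)): [F, G, A, B, E, D, C]
After 14 (rotate_left(2, 5, k=1)): [F, G, B, E, D, A, C]
After 15 (swap(1, 5)): [F, A, B, E, D, G, C]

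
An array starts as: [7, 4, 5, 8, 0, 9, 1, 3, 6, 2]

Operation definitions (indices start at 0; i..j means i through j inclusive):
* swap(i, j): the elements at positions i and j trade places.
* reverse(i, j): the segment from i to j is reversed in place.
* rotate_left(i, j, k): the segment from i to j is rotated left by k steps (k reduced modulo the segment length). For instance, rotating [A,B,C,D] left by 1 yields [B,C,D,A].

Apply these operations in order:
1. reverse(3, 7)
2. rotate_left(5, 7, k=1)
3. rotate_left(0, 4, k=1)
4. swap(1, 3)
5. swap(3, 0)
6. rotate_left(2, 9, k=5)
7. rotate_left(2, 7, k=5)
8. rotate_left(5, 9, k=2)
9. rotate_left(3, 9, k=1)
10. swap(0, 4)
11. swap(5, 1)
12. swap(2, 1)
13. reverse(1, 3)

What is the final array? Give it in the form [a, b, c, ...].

After 1 (reverse(3, 7)): [7, 4, 5, 3, 1, 9, 0, 8, 6, 2]
After 2 (rotate_left(5, 7, k=1)): [7, 4, 5, 3, 1, 0, 8, 9, 6, 2]
After 3 (rotate_left(0, 4, k=1)): [4, 5, 3, 1, 7, 0, 8, 9, 6, 2]
After 4 (swap(1, 3)): [4, 1, 3, 5, 7, 0, 8, 9, 6, 2]
After 5 (swap(3, 0)): [5, 1, 3, 4, 7, 0, 8, 9, 6, 2]
After 6 (rotate_left(2, 9, k=5)): [5, 1, 9, 6, 2, 3, 4, 7, 0, 8]
After 7 (rotate_left(2, 7, k=5)): [5, 1, 7, 9, 6, 2, 3, 4, 0, 8]
After 8 (rotate_left(5, 9, k=2)): [5, 1, 7, 9, 6, 4, 0, 8, 2, 3]
After 9 (rotate_left(3, 9, k=1)): [5, 1, 7, 6, 4, 0, 8, 2, 3, 9]
After 10 (swap(0, 4)): [4, 1, 7, 6, 5, 0, 8, 2, 3, 9]
After 11 (swap(5, 1)): [4, 0, 7, 6, 5, 1, 8, 2, 3, 9]
After 12 (swap(2, 1)): [4, 7, 0, 6, 5, 1, 8, 2, 3, 9]
After 13 (reverse(1, 3)): [4, 6, 0, 7, 5, 1, 8, 2, 3, 9]

Answer: [4, 6, 0, 7, 5, 1, 8, 2, 3, 9]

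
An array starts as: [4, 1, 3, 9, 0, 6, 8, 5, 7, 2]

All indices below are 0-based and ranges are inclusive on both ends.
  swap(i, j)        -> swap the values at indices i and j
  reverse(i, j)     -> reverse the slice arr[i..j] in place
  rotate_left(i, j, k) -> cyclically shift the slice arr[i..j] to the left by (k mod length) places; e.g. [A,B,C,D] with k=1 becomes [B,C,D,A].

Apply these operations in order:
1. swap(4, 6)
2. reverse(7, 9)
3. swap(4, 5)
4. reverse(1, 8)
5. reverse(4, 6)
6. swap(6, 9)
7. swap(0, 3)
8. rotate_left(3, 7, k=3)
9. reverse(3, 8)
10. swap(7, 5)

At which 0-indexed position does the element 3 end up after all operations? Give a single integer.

Answer: 5

Derivation:
After 1 (swap(4, 6)): [4, 1, 3, 9, 8, 6, 0, 5, 7, 2]
After 2 (reverse(7, 9)): [4, 1, 3, 9, 8, 6, 0, 2, 7, 5]
After 3 (swap(4, 5)): [4, 1, 3, 9, 6, 8, 0, 2, 7, 5]
After 4 (reverse(1, 8)): [4, 7, 2, 0, 8, 6, 9, 3, 1, 5]
After 5 (reverse(4, 6)): [4, 7, 2, 0, 9, 6, 8, 3, 1, 5]
After 6 (swap(6, 9)): [4, 7, 2, 0, 9, 6, 5, 3, 1, 8]
After 7 (swap(0, 3)): [0, 7, 2, 4, 9, 6, 5, 3, 1, 8]
After 8 (rotate_left(3, 7, k=3)): [0, 7, 2, 5, 3, 4, 9, 6, 1, 8]
After 9 (reverse(3, 8)): [0, 7, 2, 1, 6, 9, 4, 3, 5, 8]
After 10 (swap(7, 5)): [0, 7, 2, 1, 6, 3, 4, 9, 5, 8]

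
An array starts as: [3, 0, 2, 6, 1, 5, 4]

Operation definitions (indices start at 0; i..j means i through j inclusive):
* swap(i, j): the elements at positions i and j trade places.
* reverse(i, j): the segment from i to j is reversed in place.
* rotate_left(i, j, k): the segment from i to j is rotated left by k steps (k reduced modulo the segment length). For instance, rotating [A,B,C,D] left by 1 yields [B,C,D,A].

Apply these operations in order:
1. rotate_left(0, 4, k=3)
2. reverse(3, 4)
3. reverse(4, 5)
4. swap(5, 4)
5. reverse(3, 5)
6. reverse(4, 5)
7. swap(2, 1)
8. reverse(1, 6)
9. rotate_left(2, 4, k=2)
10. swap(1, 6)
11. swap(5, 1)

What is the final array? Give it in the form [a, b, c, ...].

Answer: [6, 1, 5, 0, 2, 3, 4]

Derivation:
After 1 (rotate_left(0, 4, k=3)): [6, 1, 3, 0, 2, 5, 4]
After 2 (reverse(3, 4)): [6, 1, 3, 2, 0, 5, 4]
After 3 (reverse(4, 5)): [6, 1, 3, 2, 5, 0, 4]
After 4 (swap(5, 4)): [6, 1, 3, 2, 0, 5, 4]
After 5 (reverse(3, 5)): [6, 1, 3, 5, 0, 2, 4]
After 6 (reverse(4, 5)): [6, 1, 3, 5, 2, 0, 4]
After 7 (swap(2, 1)): [6, 3, 1, 5, 2, 0, 4]
After 8 (reverse(1, 6)): [6, 4, 0, 2, 5, 1, 3]
After 9 (rotate_left(2, 4, k=2)): [6, 4, 5, 0, 2, 1, 3]
After 10 (swap(1, 6)): [6, 3, 5, 0, 2, 1, 4]
After 11 (swap(5, 1)): [6, 1, 5, 0, 2, 3, 4]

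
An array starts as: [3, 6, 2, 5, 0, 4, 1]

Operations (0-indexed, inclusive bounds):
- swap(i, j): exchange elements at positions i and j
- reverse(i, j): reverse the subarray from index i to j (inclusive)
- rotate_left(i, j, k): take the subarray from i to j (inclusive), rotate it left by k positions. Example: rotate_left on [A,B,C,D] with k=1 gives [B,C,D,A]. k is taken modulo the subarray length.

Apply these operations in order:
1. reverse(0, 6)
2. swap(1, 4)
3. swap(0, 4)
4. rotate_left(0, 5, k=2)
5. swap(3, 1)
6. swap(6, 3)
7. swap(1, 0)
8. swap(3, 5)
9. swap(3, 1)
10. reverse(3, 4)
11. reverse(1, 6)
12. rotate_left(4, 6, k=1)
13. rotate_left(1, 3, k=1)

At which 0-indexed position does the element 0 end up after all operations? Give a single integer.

After 1 (reverse(0, 6)): [1, 4, 0, 5, 2, 6, 3]
After 2 (swap(1, 4)): [1, 2, 0, 5, 4, 6, 3]
After 3 (swap(0, 4)): [4, 2, 0, 5, 1, 6, 3]
After 4 (rotate_left(0, 5, k=2)): [0, 5, 1, 6, 4, 2, 3]
After 5 (swap(3, 1)): [0, 6, 1, 5, 4, 2, 3]
After 6 (swap(6, 3)): [0, 6, 1, 3, 4, 2, 5]
After 7 (swap(1, 0)): [6, 0, 1, 3, 4, 2, 5]
After 8 (swap(3, 5)): [6, 0, 1, 2, 4, 3, 5]
After 9 (swap(3, 1)): [6, 2, 1, 0, 4, 3, 5]
After 10 (reverse(3, 4)): [6, 2, 1, 4, 0, 3, 5]
After 11 (reverse(1, 6)): [6, 5, 3, 0, 4, 1, 2]
After 12 (rotate_left(4, 6, k=1)): [6, 5, 3, 0, 1, 2, 4]
After 13 (rotate_left(1, 3, k=1)): [6, 3, 0, 5, 1, 2, 4]

Answer: 2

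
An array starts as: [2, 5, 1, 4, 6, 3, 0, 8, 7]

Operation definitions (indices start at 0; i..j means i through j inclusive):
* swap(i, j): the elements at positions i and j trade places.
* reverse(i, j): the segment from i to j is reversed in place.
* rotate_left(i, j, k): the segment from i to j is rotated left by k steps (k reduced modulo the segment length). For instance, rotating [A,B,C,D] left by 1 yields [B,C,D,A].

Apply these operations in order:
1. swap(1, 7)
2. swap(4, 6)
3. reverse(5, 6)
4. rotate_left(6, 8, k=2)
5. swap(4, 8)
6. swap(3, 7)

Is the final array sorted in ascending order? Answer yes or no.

Answer: no

Derivation:
After 1 (swap(1, 7)): [2, 8, 1, 4, 6, 3, 0, 5, 7]
After 2 (swap(4, 6)): [2, 8, 1, 4, 0, 3, 6, 5, 7]
After 3 (reverse(5, 6)): [2, 8, 1, 4, 0, 6, 3, 5, 7]
After 4 (rotate_left(6, 8, k=2)): [2, 8, 1, 4, 0, 6, 7, 3, 5]
After 5 (swap(4, 8)): [2, 8, 1, 4, 5, 6, 7, 3, 0]
After 6 (swap(3, 7)): [2, 8, 1, 3, 5, 6, 7, 4, 0]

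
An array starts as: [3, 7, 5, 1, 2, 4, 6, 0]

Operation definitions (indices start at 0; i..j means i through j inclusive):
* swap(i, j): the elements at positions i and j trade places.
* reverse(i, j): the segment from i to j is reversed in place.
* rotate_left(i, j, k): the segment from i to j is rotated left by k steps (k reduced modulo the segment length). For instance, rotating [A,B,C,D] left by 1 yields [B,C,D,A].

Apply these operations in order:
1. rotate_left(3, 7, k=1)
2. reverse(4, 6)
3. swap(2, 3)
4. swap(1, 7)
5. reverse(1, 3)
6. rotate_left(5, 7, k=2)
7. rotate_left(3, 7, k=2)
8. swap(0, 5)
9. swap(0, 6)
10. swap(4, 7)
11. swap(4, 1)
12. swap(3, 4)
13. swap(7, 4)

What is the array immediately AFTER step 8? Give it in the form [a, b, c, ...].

After 1 (rotate_left(3, 7, k=1)): [3, 7, 5, 2, 4, 6, 0, 1]
After 2 (reverse(4, 6)): [3, 7, 5, 2, 0, 6, 4, 1]
After 3 (swap(2, 3)): [3, 7, 2, 5, 0, 6, 4, 1]
After 4 (swap(1, 7)): [3, 1, 2, 5, 0, 6, 4, 7]
After 5 (reverse(1, 3)): [3, 5, 2, 1, 0, 6, 4, 7]
After 6 (rotate_left(5, 7, k=2)): [3, 5, 2, 1, 0, 7, 6, 4]
After 7 (rotate_left(3, 7, k=2)): [3, 5, 2, 7, 6, 4, 1, 0]
After 8 (swap(0, 5)): [4, 5, 2, 7, 6, 3, 1, 0]

Answer: [4, 5, 2, 7, 6, 3, 1, 0]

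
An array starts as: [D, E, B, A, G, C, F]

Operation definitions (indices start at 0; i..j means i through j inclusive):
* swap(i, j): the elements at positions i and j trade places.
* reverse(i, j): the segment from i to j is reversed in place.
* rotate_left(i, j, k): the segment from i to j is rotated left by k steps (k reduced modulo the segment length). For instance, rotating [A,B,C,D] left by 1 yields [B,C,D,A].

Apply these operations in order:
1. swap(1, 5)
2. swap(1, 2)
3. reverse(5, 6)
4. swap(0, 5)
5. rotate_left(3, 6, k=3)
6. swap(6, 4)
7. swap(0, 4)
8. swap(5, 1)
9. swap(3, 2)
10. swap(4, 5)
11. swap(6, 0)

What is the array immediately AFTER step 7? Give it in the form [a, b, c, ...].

After 1 (swap(1, 5)): [D, C, B, A, G, E, F]
After 2 (swap(1, 2)): [D, B, C, A, G, E, F]
After 3 (reverse(5, 6)): [D, B, C, A, G, F, E]
After 4 (swap(0, 5)): [F, B, C, A, G, D, E]
After 5 (rotate_left(3, 6, k=3)): [F, B, C, E, A, G, D]
After 6 (swap(6, 4)): [F, B, C, E, D, G, A]
After 7 (swap(0, 4)): [D, B, C, E, F, G, A]

Answer: [D, B, C, E, F, G, A]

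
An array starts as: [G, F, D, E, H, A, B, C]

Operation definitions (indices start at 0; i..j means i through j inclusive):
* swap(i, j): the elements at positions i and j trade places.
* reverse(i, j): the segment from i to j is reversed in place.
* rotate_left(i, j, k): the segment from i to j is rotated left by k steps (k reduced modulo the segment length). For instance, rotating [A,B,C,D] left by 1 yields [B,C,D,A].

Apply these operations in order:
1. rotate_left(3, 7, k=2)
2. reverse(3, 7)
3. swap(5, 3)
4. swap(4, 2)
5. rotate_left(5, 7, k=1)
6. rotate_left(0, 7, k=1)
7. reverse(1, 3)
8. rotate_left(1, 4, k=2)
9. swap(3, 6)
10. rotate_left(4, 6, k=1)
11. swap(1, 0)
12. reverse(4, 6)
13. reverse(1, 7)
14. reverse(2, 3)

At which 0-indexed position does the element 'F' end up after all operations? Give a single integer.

Answer: 7

Derivation:
After 1 (rotate_left(3, 7, k=2)): [G, F, D, A, B, C, E, H]
After 2 (reverse(3, 7)): [G, F, D, H, E, C, B, A]
After 3 (swap(5, 3)): [G, F, D, C, E, H, B, A]
After 4 (swap(4, 2)): [G, F, E, C, D, H, B, A]
After 5 (rotate_left(5, 7, k=1)): [G, F, E, C, D, B, A, H]
After 6 (rotate_left(0, 7, k=1)): [F, E, C, D, B, A, H, G]
After 7 (reverse(1, 3)): [F, D, C, E, B, A, H, G]
After 8 (rotate_left(1, 4, k=2)): [F, E, B, D, C, A, H, G]
After 9 (swap(3, 6)): [F, E, B, H, C, A, D, G]
After 10 (rotate_left(4, 6, k=1)): [F, E, B, H, A, D, C, G]
After 11 (swap(1, 0)): [E, F, B, H, A, D, C, G]
After 12 (reverse(4, 6)): [E, F, B, H, C, D, A, G]
After 13 (reverse(1, 7)): [E, G, A, D, C, H, B, F]
After 14 (reverse(2, 3)): [E, G, D, A, C, H, B, F]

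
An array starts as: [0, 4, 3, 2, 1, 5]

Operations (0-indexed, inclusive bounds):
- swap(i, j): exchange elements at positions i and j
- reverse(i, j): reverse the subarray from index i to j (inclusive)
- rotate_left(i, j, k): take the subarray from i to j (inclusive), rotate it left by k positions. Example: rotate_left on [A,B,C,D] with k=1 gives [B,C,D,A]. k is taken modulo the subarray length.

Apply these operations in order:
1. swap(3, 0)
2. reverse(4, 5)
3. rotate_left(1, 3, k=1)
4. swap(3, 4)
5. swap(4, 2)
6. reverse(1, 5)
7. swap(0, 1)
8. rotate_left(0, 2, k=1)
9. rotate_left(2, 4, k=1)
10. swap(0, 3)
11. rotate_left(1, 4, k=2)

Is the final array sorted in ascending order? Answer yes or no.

Answer: no

Derivation:
After 1 (swap(3, 0)): [2, 4, 3, 0, 1, 5]
After 2 (reverse(4, 5)): [2, 4, 3, 0, 5, 1]
After 3 (rotate_left(1, 3, k=1)): [2, 3, 0, 4, 5, 1]
After 4 (swap(3, 4)): [2, 3, 0, 5, 4, 1]
After 5 (swap(4, 2)): [2, 3, 4, 5, 0, 1]
After 6 (reverse(1, 5)): [2, 1, 0, 5, 4, 3]
After 7 (swap(0, 1)): [1, 2, 0, 5, 4, 3]
After 8 (rotate_left(0, 2, k=1)): [2, 0, 1, 5, 4, 3]
After 9 (rotate_left(2, 4, k=1)): [2, 0, 5, 4, 1, 3]
After 10 (swap(0, 3)): [4, 0, 5, 2, 1, 3]
After 11 (rotate_left(1, 4, k=2)): [4, 2, 1, 0, 5, 3]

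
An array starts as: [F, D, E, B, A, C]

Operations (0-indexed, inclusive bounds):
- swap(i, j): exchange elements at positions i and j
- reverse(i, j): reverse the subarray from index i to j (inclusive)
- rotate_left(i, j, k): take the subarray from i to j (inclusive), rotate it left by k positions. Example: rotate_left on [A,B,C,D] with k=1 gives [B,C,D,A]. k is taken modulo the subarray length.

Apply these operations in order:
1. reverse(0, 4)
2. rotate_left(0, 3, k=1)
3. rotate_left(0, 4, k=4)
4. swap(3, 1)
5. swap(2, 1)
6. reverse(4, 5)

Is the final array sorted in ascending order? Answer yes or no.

After 1 (reverse(0, 4)): [A, B, E, D, F, C]
After 2 (rotate_left(0, 3, k=1)): [B, E, D, A, F, C]
After 3 (rotate_left(0, 4, k=4)): [F, B, E, D, A, C]
After 4 (swap(3, 1)): [F, D, E, B, A, C]
After 5 (swap(2, 1)): [F, E, D, B, A, C]
After 6 (reverse(4, 5)): [F, E, D, B, C, A]

Answer: no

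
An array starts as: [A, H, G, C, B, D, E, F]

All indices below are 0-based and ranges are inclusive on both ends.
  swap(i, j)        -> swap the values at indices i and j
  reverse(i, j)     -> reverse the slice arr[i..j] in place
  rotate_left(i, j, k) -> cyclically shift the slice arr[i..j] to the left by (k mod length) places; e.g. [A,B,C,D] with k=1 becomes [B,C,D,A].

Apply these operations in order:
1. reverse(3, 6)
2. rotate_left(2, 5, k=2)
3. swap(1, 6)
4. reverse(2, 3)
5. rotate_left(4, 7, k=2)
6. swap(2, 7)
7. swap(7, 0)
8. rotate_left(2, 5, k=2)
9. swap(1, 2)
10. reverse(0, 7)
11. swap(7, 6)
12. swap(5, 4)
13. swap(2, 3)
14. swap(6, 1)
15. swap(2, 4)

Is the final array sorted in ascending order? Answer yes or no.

Answer: yes

Derivation:
After 1 (reverse(3, 6)): [A, H, G, E, D, B, C, F]
After 2 (rotate_left(2, 5, k=2)): [A, H, D, B, G, E, C, F]
After 3 (swap(1, 6)): [A, C, D, B, G, E, H, F]
After 4 (reverse(2, 3)): [A, C, B, D, G, E, H, F]
After 5 (rotate_left(4, 7, k=2)): [A, C, B, D, H, F, G, E]
After 6 (swap(2, 7)): [A, C, E, D, H, F, G, B]
After 7 (swap(7, 0)): [B, C, E, D, H, F, G, A]
After 8 (rotate_left(2, 5, k=2)): [B, C, H, F, E, D, G, A]
After 9 (swap(1, 2)): [B, H, C, F, E, D, G, A]
After 10 (reverse(0, 7)): [A, G, D, E, F, C, H, B]
After 11 (swap(7, 6)): [A, G, D, E, F, C, B, H]
After 12 (swap(5, 4)): [A, G, D, E, C, F, B, H]
After 13 (swap(2, 3)): [A, G, E, D, C, F, B, H]
After 14 (swap(6, 1)): [A, B, E, D, C, F, G, H]
After 15 (swap(2, 4)): [A, B, C, D, E, F, G, H]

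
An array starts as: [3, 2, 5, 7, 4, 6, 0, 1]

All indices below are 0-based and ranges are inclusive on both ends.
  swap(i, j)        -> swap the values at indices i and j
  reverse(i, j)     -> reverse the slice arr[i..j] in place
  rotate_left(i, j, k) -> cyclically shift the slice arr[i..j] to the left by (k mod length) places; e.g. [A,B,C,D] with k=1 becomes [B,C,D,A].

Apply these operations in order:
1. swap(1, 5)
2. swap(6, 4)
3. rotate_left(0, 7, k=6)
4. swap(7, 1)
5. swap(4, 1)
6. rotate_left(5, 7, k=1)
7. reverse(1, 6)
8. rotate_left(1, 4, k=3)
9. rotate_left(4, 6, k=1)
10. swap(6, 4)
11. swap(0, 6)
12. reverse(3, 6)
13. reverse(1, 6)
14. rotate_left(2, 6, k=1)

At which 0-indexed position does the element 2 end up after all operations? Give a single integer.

Answer: 6

Derivation:
After 1 (swap(1, 5)): [3, 6, 5, 7, 4, 2, 0, 1]
After 2 (swap(6, 4)): [3, 6, 5, 7, 0, 2, 4, 1]
After 3 (rotate_left(0, 7, k=6)): [4, 1, 3, 6, 5, 7, 0, 2]
After 4 (swap(7, 1)): [4, 2, 3, 6, 5, 7, 0, 1]
After 5 (swap(4, 1)): [4, 5, 3, 6, 2, 7, 0, 1]
After 6 (rotate_left(5, 7, k=1)): [4, 5, 3, 6, 2, 0, 1, 7]
After 7 (reverse(1, 6)): [4, 1, 0, 2, 6, 3, 5, 7]
After 8 (rotate_left(1, 4, k=3)): [4, 6, 1, 0, 2, 3, 5, 7]
After 9 (rotate_left(4, 6, k=1)): [4, 6, 1, 0, 3, 5, 2, 7]
After 10 (swap(6, 4)): [4, 6, 1, 0, 2, 5, 3, 7]
After 11 (swap(0, 6)): [3, 6, 1, 0, 2, 5, 4, 7]
After 12 (reverse(3, 6)): [3, 6, 1, 4, 5, 2, 0, 7]
After 13 (reverse(1, 6)): [3, 0, 2, 5, 4, 1, 6, 7]
After 14 (rotate_left(2, 6, k=1)): [3, 0, 5, 4, 1, 6, 2, 7]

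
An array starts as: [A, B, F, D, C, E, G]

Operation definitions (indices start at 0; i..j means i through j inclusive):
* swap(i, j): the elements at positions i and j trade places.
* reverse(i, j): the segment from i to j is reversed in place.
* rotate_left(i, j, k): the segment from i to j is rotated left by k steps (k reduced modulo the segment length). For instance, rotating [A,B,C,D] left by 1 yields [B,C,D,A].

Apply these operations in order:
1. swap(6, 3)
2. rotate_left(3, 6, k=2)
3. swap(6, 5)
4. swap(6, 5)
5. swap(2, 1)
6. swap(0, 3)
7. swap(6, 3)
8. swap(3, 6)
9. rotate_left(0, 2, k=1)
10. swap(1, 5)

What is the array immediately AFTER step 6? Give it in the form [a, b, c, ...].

Answer: [E, F, B, A, D, G, C]

Derivation:
After 1 (swap(6, 3)): [A, B, F, G, C, E, D]
After 2 (rotate_left(3, 6, k=2)): [A, B, F, E, D, G, C]
After 3 (swap(6, 5)): [A, B, F, E, D, C, G]
After 4 (swap(6, 5)): [A, B, F, E, D, G, C]
After 5 (swap(2, 1)): [A, F, B, E, D, G, C]
After 6 (swap(0, 3)): [E, F, B, A, D, G, C]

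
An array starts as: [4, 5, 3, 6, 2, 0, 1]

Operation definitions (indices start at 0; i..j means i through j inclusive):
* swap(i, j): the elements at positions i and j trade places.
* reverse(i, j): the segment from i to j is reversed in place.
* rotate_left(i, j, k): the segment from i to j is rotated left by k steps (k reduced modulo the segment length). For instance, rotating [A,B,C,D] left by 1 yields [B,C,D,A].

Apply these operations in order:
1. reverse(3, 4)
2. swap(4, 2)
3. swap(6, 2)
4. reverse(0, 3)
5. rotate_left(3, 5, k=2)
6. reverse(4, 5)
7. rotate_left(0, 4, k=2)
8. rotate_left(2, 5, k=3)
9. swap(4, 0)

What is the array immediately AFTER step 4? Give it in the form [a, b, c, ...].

After 1 (reverse(3, 4)): [4, 5, 3, 2, 6, 0, 1]
After 2 (swap(4, 2)): [4, 5, 6, 2, 3, 0, 1]
After 3 (swap(6, 2)): [4, 5, 1, 2, 3, 0, 6]
After 4 (reverse(0, 3)): [2, 1, 5, 4, 3, 0, 6]

Answer: [2, 1, 5, 4, 3, 0, 6]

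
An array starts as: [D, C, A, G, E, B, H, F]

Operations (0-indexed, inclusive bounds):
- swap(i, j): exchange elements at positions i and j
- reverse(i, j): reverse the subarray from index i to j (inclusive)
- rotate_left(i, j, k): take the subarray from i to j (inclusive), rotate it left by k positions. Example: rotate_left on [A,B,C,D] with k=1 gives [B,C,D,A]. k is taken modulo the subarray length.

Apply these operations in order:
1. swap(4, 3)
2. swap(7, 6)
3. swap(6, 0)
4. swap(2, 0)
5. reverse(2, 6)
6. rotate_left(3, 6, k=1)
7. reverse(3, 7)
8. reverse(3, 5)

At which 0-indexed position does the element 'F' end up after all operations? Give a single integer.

Answer: 3

Derivation:
After 1 (swap(4, 3)): [D, C, A, E, G, B, H, F]
After 2 (swap(7, 6)): [D, C, A, E, G, B, F, H]
After 3 (swap(6, 0)): [F, C, A, E, G, B, D, H]
After 4 (swap(2, 0)): [A, C, F, E, G, B, D, H]
After 5 (reverse(2, 6)): [A, C, D, B, G, E, F, H]
After 6 (rotate_left(3, 6, k=1)): [A, C, D, G, E, F, B, H]
After 7 (reverse(3, 7)): [A, C, D, H, B, F, E, G]
After 8 (reverse(3, 5)): [A, C, D, F, B, H, E, G]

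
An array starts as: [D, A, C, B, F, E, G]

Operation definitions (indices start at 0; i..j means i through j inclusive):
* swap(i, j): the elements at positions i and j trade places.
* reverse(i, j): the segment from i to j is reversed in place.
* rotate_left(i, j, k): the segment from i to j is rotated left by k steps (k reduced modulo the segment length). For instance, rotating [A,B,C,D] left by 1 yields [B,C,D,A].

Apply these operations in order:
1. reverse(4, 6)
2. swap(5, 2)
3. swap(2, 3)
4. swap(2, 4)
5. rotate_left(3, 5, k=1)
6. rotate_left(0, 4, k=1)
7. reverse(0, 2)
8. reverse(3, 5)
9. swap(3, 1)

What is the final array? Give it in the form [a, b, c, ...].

After 1 (reverse(4, 6)): [D, A, C, B, G, E, F]
After 2 (swap(5, 2)): [D, A, E, B, G, C, F]
After 3 (swap(2, 3)): [D, A, B, E, G, C, F]
After 4 (swap(2, 4)): [D, A, G, E, B, C, F]
After 5 (rotate_left(3, 5, k=1)): [D, A, G, B, C, E, F]
After 6 (rotate_left(0, 4, k=1)): [A, G, B, C, D, E, F]
After 7 (reverse(0, 2)): [B, G, A, C, D, E, F]
After 8 (reverse(3, 5)): [B, G, A, E, D, C, F]
After 9 (swap(3, 1)): [B, E, A, G, D, C, F]

Answer: [B, E, A, G, D, C, F]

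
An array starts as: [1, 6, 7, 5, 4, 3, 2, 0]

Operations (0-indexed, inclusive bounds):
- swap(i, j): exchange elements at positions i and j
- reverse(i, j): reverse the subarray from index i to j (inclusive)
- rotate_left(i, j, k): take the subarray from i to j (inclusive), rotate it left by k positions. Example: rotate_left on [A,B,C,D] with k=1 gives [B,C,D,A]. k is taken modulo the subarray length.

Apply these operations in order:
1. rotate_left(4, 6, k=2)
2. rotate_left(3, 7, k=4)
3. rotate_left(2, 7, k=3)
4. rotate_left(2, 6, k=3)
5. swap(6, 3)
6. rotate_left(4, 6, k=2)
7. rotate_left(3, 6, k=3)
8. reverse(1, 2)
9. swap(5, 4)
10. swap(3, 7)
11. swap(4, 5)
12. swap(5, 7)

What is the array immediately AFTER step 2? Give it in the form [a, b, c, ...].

After 1 (rotate_left(4, 6, k=2)): [1, 6, 7, 5, 2, 4, 3, 0]
After 2 (rotate_left(3, 7, k=4)): [1, 6, 7, 0, 5, 2, 4, 3]

Answer: [1, 6, 7, 0, 5, 2, 4, 3]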